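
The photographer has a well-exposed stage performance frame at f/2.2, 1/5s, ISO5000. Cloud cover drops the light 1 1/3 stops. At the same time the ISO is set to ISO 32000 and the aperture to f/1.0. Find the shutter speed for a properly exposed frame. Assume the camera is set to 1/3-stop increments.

Scene light: 1 1/3 stops darker.
ISO: 5000 → 6400 → 8000 → 10000 → 12800 → 16000 → 20000 → 25600 → 32000 — 2 2/3 stops raised (brighter).
Aperture: f/2.2 → f/2 → f/1.8 → f/1.6 → f/1.4 → f/1.2 → f/1.1 → f/1.0 — 2 1/3 stops larger aperture (brighter).
Net so far: 3 2/3 stops brighter. Shutter speed: 1/5 → 1/6 → 1/8 → 1/10 → 1/13 → 1/15 → 1/20 → 1/25 → 1/30 → 1/40 → 1/50 → 1/60.

1/60s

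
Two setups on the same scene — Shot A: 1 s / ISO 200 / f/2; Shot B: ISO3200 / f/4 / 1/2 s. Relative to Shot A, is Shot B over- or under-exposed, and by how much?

Aperture: f/2 → f/2.8 → f/4 — 2 stops stopped down (darker).
Shutter speed: 1 → 1/2 — 1 stop shorter (darker).
ISO: 200 → 400 → 800 → 1600 → 3200 — 4 stops raised (brighter).
Net: −2 −1 +4 = +1 stop.

1 stop brighter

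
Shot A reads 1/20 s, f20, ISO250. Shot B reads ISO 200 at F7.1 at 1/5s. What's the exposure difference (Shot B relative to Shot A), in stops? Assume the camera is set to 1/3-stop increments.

Aperture: f/20 → f/18 → f/16 → f/14 → f/13 → f/11 → f/10 → f/9 → f/8 → f/7.1 — 3 stops larger aperture (brighter).
Shutter speed: 1/20 → 1/15 → 1/13 → 1/10 → 1/8 → 1/6 → 1/5 — 2 stops longer (brighter).
ISO: 250 → 200 — 1/3 stop dropped (darker).
Net: +3 +2 −1/3 = +4 2/3 stops.

4 2/3 stops brighter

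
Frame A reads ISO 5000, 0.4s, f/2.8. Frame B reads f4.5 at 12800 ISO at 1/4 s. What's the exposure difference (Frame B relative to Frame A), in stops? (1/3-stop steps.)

Aperture: f/2.8 → f/3.2 → f/3.5 → f/4 → f/4.5 — 1 1/3 stops narrower (darker).
Shutter speed: 0.4 → 0.3 → 1/4 — 2/3 stop faster (darker).
ISO: 5000 → 6400 → 8000 → 10000 → 12800 — 1 1/3 stops higher (brighter).
Net: −1 1/3 −2/3 +1 1/3 = −2/3 stops.

2/3 stop darker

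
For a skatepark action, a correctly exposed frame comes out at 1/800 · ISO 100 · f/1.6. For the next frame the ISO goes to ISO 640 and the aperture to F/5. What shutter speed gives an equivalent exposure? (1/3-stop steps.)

ISO: 100 → 125 → 160 → 200 → 250 → 320 → 400 → 500 → 640 — 2 2/3 stops raised (brighter).
Aperture: f/1.6 → f/1.8 → f/2 → f/2.2 → f/2.5 → f/2.8 → f/3.2 → f/3.5 → f/4 → f/4.5 → f/5 — 3 1/3 stops stopped down (darker).
Net change so far: 2/3 stop darker. Offset with the shutter speed: 1/800 → 1/640 → 1/500.

1/500s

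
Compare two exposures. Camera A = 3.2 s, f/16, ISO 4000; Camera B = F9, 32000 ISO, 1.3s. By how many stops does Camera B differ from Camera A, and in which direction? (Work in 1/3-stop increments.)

3 1/3 stops brighter

Aperture: f/16 → f/14 → f/13 → f/11 → f/10 → f/9 — 1 2/3 stops wider (brighter).
Shutter speed: 3.2 → 2.5 → 2 → 1.6 → 1.3 — 1 1/3 stops faster (darker).
ISO: 4000 → 5000 → 6400 → 8000 → 10000 → 12800 → 16000 → 20000 → 25600 → 32000 — 3 stops raised (brighter).
Net: +1 2/3 −1 1/3 +3 = +3 1/3 stops.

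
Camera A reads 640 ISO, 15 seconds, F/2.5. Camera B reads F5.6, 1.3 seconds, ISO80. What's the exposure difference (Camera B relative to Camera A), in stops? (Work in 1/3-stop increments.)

9 stops darker

Aperture: f/2.5 → f/2.8 → f/3.2 → f/3.5 → f/4 → f/4.5 → f/5 → f/5.6 — 2 1/3 stops narrower (darker).
Shutter speed: 15 → 13 → 10 → 8 → 6 → 5 → 4 → 3.2 → 2.5 → 2 → 1.6 → 1.3 — 3 2/3 stops shorter (darker).
ISO: 640 → 500 → 400 → 320 → 250 → 200 → 160 → 125 → 100 → 80 — 3 stops lower (darker).
Net: −2 1/3 −3 2/3 −3 = −9 stops.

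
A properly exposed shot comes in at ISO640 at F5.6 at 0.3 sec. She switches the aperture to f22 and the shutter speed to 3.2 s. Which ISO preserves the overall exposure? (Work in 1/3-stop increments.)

Aperture: f/5.6 → f/6.3 → f/7.1 → f/8 → f/9 → f/10 → f/11 → f/13 → f/14 → f/16 → f/18 → f/20 → f/22 — 4 stops smaller aperture (darker).
Shutter speed: 0.3 → 0.4 → 0.5 → 0.6 → 0.8 → 1 → 1.3 → 1.6 → 2 → 2.5 → 3.2 — 3 1/3 stops slower (brighter).
Net change so far: 2/3 stop darker. Offset with the ISO: 640 → 800 → 1000.

ISO 1000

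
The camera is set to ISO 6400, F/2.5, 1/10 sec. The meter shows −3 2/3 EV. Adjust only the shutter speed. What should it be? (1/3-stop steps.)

1.3 s

Underexposed by 3 2/3 stops → need 3 2/3 stops brighter.
Shutter speed: 1/10 → 1/8 → 1/6 → 1/5 → 1/4 → 0.3 → 0.4 → 0.5 → 0.6 → 0.8 → 1 → 1.3.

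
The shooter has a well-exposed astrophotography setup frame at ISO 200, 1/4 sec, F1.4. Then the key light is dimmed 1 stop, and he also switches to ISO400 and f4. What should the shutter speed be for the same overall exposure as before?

2 s

Scene light: 1 stop darker.
ISO: 200 → 400 — 1 stop raised (brighter).
Aperture: f/1.4 → f/2 → f/2.8 → f/4 — 3 stops stopped down (darker).
Net so far: 3 stops darker. Shutter speed: 1/4 → 1/2 → 1 → 2.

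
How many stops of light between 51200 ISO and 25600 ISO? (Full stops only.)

51200 → 25600 — count the steps: 1 stop.

1 stop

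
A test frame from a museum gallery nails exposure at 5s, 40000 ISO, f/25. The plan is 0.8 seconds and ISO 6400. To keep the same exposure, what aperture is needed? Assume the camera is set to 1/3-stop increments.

Shutter speed: 5 → 4 → 3.2 → 2.5 → 2 → 1.6 → 1.3 → 1 → 0.8 — 2 2/3 stops faster (darker).
ISO: 40000 → 32000 → 25600 → 20000 → 16000 → 12800 → 10000 → 8000 → 6400 — 2 2/3 stops dropped (darker).
Net change so far: 5 1/3 stops darker. Offset with the aperture: f/25 → f/22 → f/20 → f/18 → f/16 → f/14 → f/13 → f/11 → f/10 → f/9 → f/8 → f/7.1 → f/6.3 → f/5.6 → f/5 → f/4.5 → f/4.

f/4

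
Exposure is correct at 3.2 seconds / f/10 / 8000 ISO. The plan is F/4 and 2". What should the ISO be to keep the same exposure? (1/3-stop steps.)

ISO 2000

Aperture: f/10 → f/9 → f/8 → f/7.1 → f/6.3 → f/5.6 → f/5 → f/4.5 → f/4 — 2 2/3 stops opened up (brighter).
Shutter speed: 3.2 → 2.5 → 2 — 2/3 stop shorter (darker).
Net change so far: 2 stops brighter. Offset with the ISO: 8000 → 6400 → 5000 → 4000 → 3200 → 2500 → 2000.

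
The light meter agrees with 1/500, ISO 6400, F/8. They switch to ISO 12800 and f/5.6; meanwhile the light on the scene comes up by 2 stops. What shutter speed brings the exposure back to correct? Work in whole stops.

Scene light: 2 stops brighter.
ISO: 6400 → 12800 — 1 stop higher (brighter).
Aperture: f/8 → f/5.6 — 1 stop opened up (brighter).
Net so far: 4 stops brighter. Shutter speed: 1/500 → 1/1000 → 1/2000 → 1/4000 → 1/8000.

1/8000s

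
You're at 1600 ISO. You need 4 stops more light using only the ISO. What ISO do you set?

ISO: 1600 → 3200 → 6400 → 12800 → 25600 — 4 stops higher (brighter).

ISO 25600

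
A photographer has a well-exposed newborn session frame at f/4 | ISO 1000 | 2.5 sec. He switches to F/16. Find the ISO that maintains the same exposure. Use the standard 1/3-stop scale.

ISO 16000

Aperture: f/4 → f/4.5 → f/5 → f/5.6 → f/6.3 → f/7.1 → f/8 → f/9 → f/10 → f/11 → f/13 → f/14 → f/16 — 4 stops narrower (darker).
Need 4 stops brighter from the ISO: 1000 → 1250 → 1600 → 2000 → 2500 → 3200 → 4000 → 5000 → 6400 → 8000 → 10000 → 12800 → 16000.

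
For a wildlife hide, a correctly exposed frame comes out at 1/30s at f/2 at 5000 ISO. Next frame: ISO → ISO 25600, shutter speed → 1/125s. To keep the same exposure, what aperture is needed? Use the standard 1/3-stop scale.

ISO: 5000 → 6400 → 8000 → 10000 → 12800 → 16000 → 20000 → 25600 — 2 1/3 stops raised (brighter).
Shutter speed: 1/30 → 1/40 → 1/50 → 1/60 → 1/80 → 1/100 → 1/125 — 2 stops faster (darker).
Net change so far: 1/3 stop brighter. Offset with the aperture: f/2 → f/2.2.

f/2.2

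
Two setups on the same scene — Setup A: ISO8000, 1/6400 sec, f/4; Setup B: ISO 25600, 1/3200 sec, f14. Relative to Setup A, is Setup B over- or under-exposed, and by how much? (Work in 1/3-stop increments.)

1 stop darker

Aperture: f/4 → f/4.5 → f/5 → f/5.6 → f/6.3 → f/7.1 → f/8 → f/9 → f/10 → f/11 → f/13 → f/14 — 3 2/3 stops narrower (darker).
Shutter speed: 1/6400 → 1/5000 → 1/4000 → 1/3200 — 1 stop slower (brighter).
ISO: 8000 → 10000 → 12800 → 16000 → 20000 → 25600 — 1 2/3 stops higher (brighter).
Net: −3 2/3 +1 +1 2/3 = −1 stop.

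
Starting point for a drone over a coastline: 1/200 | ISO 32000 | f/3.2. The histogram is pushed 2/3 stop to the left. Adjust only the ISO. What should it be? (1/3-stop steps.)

ISO 51200

Underexposed by 2/3 stop → need 2/3 stop brighter.
ISO: 32000 → 40000 → 51200.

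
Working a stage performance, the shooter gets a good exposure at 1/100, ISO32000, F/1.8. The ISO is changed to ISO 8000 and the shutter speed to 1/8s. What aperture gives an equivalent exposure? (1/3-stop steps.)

f/3.2

ISO: 32000 → 25600 → 20000 → 16000 → 12800 → 10000 → 8000 — 2 stops dropped (darker).
Shutter speed: 1/100 → 1/80 → 1/60 → 1/50 → 1/40 → 1/30 → 1/25 → 1/20 → 1/15 → 1/13 → 1/10 → 1/8 — 3 2/3 stops slower (brighter).
Net change so far: 1 2/3 stops brighter. Offset with the aperture: f/1.8 → f/2 → f/2.2 → f/2.5 → f/2.8 → f/3.2.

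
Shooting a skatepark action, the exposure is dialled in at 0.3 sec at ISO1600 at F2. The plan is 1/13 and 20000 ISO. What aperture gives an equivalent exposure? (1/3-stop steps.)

f/3.5

Shutter speed: 0.3 → 1/4 → 1/5 → 1/6 → 1/8 → 1/10 → 1/13 — 2 stops faster (darker).
ISO: 1600 → 2000 → 2500 → 3200 → 4000 → 5000 → 6400 → 8000 → 10000 → 12800 → 16000 → 20000 — 3 2/3 stops higher (brighter).
Net change so far: 1 2/3 stops brighter. Offset with the aperture: f/2 → f/2.2 → f/2.5 → f/2.8 → f/3.2 → f/3.5.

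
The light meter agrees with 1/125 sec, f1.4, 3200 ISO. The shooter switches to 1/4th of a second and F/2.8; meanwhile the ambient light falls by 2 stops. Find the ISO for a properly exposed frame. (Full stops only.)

Scene light: 2 stops darker.
Shutter speed: 1/125 → 1/60 → 1/30 → 1/15 → 1/8 → 1/4 — 5 stops longer (brighter).
Aperture: f/1.4 → f/2 → f/2.8 — 2 stops narrower (darker).
Net so far: 1 stop brighter. ISO: 3200 → 1600.

ISO 1600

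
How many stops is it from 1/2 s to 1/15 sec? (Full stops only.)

1/2 → 1/4 → 1/8 → 1/15 — count the steps: 3 stops.

3 stops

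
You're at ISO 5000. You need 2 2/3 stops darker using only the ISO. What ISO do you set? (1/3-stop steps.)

ISO 800

ISO: 5000 → 4000 → 3200 → 2500 → 2000 → 1600 → 1250 → 1000 → 800 — 2 2/3 stops lower (darker).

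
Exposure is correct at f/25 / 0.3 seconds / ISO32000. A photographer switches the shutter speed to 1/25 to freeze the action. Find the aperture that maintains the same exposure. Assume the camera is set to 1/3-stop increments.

Shutter speed: 0.3 → 1/4 → 1/5 → 1/6 → 1/8 → 1/10 → 1/13 → 1/15 → 1/20 → 1/25 — 3 stops shorter (darker).
Need 3 stops brighter from the aperture: f/25 → f/22 → f/20 → f/18 → f/16 → f/14 → f/13 → f/11 → f/10 → f/9.

f/9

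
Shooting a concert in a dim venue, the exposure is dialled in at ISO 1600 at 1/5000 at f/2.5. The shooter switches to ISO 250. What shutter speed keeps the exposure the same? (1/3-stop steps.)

1/800s

ISO: 1600 → 1250 → 1000 → 800 → 640 → 500 → 400 → 320 → 250 — 2 2/3 stops lower (darker).
Need 2 2/3 stops brighter from the shutter speed: 1/5000 → 1/4000 → 1/3200 → 1/2500 → 1/2000 → 1/1600 → 1/1250 → 1/1000 → 1/800.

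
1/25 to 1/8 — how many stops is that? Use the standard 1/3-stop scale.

1/25 → 1/20 → 1/15 → 1/13 → 1/10 → 1/8 — count the steps: 5 third-stops = 1 2/3 stops.

1 2/3 stops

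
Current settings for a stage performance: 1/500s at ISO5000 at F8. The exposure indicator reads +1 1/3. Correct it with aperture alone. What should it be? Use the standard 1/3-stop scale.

f/13

Overexposed by 1 1/3 stops → need 1 1/3 stops darker.
Aperture: f/8 → f/9 → f/10 → f/11 → f/13.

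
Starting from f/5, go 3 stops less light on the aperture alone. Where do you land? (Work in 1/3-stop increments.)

Aperture: f/5 → f/5.6 → f/6.3 → f/7.1 → f/8 → f/9 → f/10 → f/11 → f/13 → f/14 — 3 stops narrower (darker).

f/14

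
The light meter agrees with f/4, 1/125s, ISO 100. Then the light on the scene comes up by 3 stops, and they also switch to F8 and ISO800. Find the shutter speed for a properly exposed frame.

Scene light: 3 stops brighter.
Aperture: f/4 → f/5.6 → f/8 — 2 stops smaller aperture (darker).
ISO: 100 → 200 → 400 → 800 — 3 stops higher (brighter).
Net so far: 4 stops brighter. Shutter speed: 1/125 → 1/250 → 1/500 → 1/1000 → 1/2000.

1/2000s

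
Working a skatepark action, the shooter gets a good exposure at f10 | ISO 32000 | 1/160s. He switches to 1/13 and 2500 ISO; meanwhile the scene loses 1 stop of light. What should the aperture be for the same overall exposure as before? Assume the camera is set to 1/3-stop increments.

f/7.1

Scene light: 1 stop darker.
Shutter speed: 1/160 → 1/125 → 1/100 → 1/80 → 1/60 → 1/50 → 1/40 → 1/30 → 1/25 → 1/20 → 1/15 → 1/13 — 3 2/3 stops longer (brighter).
ISO: 32000 → 25600 → 20000 → 16000 → 12800 → 10000 → 8000 → 6400 → 5000 → 4000 → 3200 → 2500 — 3 2/3 stops lower (darker).
Net so far: 1 stop darker. Aperture: f/10 → f/9 → f/8 → f/7.1.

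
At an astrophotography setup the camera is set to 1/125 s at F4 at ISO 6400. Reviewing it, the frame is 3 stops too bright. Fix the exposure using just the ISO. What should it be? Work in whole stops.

Overexposed by 3 stops → need 3 stops darker.
ISO: 6400 → 3200 → 1600 → 800.

ISO 800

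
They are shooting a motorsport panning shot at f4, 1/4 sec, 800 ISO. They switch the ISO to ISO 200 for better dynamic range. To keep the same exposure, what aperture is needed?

f/2

ISO: 800 → 400 → 200 — 2 stops dropped (darker).
Need 2 stops brighter from the aperture: f/4 → f/2.8 → f/2.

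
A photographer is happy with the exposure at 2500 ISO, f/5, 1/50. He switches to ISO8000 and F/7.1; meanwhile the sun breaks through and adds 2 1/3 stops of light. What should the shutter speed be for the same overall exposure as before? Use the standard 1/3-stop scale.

1/400s

Scene light: 2 1/3 stops brighter.
ISO: 2500 → 3200 → 4000 → 5000 → 6400 → 8000 — 1 2/3 stops raised (brighter).
Aperture: f/5 → f/5.6 → f/6.3 → f/7.1 — 1 stop smaller aperture (darker).
Net so far: 3 stops brighter. Shutter speed: 1/50 → 1/60 → 1/80 → 1/100 → 1/125 → 1/160 → 1/200 → 1/250 → 1/320 → 1/400.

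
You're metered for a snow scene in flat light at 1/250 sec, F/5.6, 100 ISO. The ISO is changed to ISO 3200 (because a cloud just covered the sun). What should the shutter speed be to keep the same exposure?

1/8000s

ISO: 100 → 200 → 400 → 800 → 1600 → 3200 — 5 stops higher (brighter).
Need 5 stops darker from the shutter speed: 1/250 → 1/500 → 1/1000 → 1/2000 → 1/4000 → 1/8000.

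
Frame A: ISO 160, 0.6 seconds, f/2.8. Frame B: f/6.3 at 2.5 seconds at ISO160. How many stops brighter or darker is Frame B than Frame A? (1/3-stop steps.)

Aperture: f/2.8 → f/3.2 → f/3.5 → f/4 → f/4.5 → f/5 → f/5.6 → f/6.3 — 2 1/3 stops smaller aperture (darker).
Shutter speed: 0.6 → 0.8 → 1 → 1.3 → 1.6 → 2 → 2.5 — 2 stops longer (brighter).
ISO: unchanged.
Net: −2 1/3 +2 = −1/3 stops.

1/3 stop darker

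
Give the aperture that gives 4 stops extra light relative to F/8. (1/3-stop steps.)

f/2

Aperture: f/8 → f/7.1 → f/6.3 → f/5.6 → f/5 → f/4.5 → f/4 → f/3.5 → f/3.2 → f/2.8 → f/2.5 → f/2.2 → f/2 — 4 stops opened up (brighter).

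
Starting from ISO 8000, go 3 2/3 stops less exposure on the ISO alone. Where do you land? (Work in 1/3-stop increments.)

ISO 640

ISO: 8000 → 6400 → 5000 → 4000 → 3200 → 2500 → 2000 → 1600 → 1250 → 1000 → 800 → 640 — 3 2/3 stops lower (darker).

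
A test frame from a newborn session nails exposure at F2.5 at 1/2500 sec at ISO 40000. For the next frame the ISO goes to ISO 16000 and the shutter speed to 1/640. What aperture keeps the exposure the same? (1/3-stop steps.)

f/3.2

ISO: 40000 → 32000 → 25600 → 20000 → 16000 — 1 1/3 stops lower (darker).
Shutter speed: 1/2500 → 1/2000 → 1/1600 → 1/1250 → 1/1000 → 1/800 → 1/640 — 2 stops longer (brighter).
Net change so far: 2/3 stop brighter. Offset with the aperture: f/2.5 → f/2.8 → f/3.2.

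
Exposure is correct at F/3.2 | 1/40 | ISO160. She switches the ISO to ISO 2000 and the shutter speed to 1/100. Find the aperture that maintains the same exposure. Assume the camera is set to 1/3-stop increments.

ISO: 160 → 200 → 250 → 320 → 400 → 500 → 640 → 800 → 1000 → 1250 → 1600 → 2000 — 3 2/3 stops raised (brighter).
Shutter speed: 1/40 → 1/50 → 1/60 → 1/80 → 1/100 — 1 1/3 stops shorter (darker).
Net change so far: 2 1/3 stops brighter. Offset with the aperture: f/3.2 → f/3.5 → f/4 → f/4.5 → f/5 → f/5.6 → f/6.3 → f/7.1.

f/7.1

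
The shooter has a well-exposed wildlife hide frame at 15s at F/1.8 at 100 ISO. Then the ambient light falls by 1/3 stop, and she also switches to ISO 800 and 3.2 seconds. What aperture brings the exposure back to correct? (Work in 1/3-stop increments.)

Scene light: 1/3 stop darker.
ISO: 100 → 125 → 160 → 200 → 250 → 320 → 400 → 500 → 640 → 800 — 3 stops raised (brighter).
Shutter speed: 15 → 13 → 10 → 8 → 6 → 5 → 4 → 3.2 — 2 1/3 stops shorter (darker).
Net so far: 1/3 stop brighter. Aperture: f/1.8 → f/2.

f/2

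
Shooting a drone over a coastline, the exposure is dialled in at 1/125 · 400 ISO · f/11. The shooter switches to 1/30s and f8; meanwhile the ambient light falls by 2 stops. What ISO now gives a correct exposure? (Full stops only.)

Scene light: 2 stops darker.
Shutter speed: 1/125 → 1/60 → 1/30 — 2 stops slower (brighter).
Aperture: f/11 → f/8 — 1 stop wider (brighter).
Net so far: 1 stop brighter. ISO: 400 → 200.

ISO 200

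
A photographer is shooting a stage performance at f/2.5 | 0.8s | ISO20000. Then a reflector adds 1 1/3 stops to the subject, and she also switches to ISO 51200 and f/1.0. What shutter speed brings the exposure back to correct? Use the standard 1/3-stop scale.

1/50s

Scene light: 1 1/3 stops brighter.
ISO: 20000 → 25600 → 32000 → 40000 → 51200 — 1 1/3 stops raised (brighter).
Aperture: f/2.5 → f/2.2 → f/2 → f/1.8 → f/1.6 → f/1.4 → f/1.2 → f/1.1 → f/1.0 — 2 2/3 stops larger aperture (brighter).
Net so far: 5 1/3 stops brighter. Shutter speed: 0.8 → 0.6 → 0.5 → 0.4 → 0.3 → 1/4 → 1/5 → 1/6 → 1/8 → 1/10 → 1/13 → 1/15 → 1/20 → 1/25 → 1/30 → 1/40 → 1/50.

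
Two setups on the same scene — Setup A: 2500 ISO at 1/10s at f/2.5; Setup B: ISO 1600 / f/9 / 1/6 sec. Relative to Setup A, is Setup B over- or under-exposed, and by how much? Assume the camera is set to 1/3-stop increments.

Aperture: f/2.5 → f/2.8 → f/3.2 → f/3.5 → f/4 → f/4.5 → f/5 → f/5.6 → f/6.3 → f/7.1 → f/8 → f/9 — 3 2/3 stops narrower (darker).
Shutter speed: 1/10 → 1/8 → 1/6 — 2/3 stop slower (brighter).
ISO: 2500 → 2000 → 1600 — 2/3 stop lower (darker).
Net: −3 2/3 +2/3 −2/3 = −3 2/3 stops.

3 2/3 stops darker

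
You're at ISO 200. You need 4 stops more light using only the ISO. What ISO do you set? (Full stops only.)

ISO: 200 → 400 → 800 → 1600 → 3200 — 4 stops higher (brighter).

ISO 3200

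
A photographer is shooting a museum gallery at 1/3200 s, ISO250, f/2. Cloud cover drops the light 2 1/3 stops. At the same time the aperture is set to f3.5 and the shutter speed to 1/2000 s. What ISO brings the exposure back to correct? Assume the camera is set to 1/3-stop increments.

ISO 2500

Scene light: 2 1/3 stops darker.
Aperture: f/2 → f/2.2 → f/2.5 → f/2.8 → f/3.2 → f/3.5 — 1 2/3 stops stopped down (darker).
Shutter speed: 1/3200 → 1/2500 → 1/2000 — 2/3 stop longer (brighter).
Net so far: 3 1/3 stops darker. ISO: 250 → 320 → 400 → 500 → 640 → 800 → 1000 → 1250 → 1600 → 2000 → 2500.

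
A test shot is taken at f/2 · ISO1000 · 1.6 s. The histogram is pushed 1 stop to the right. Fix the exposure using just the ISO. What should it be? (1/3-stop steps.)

ISO 500

Overexposed by 1 stop → need 1 stop darker.
ISO: 1000 → 800 → 640 → 500.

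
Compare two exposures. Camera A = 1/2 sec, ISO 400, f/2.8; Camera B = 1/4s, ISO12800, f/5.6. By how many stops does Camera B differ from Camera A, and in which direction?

2 stops brighter

Aperture: f/2.8 → f/4 → f/5.6 — 2 stops smaller aperture (darker).
Shutter speed: 1/2 → 1/4 — 1 stop shorter (darker).
ISO: 400 → 800 → 1600 → 3200 → 6400 → 12800 — 5 stops higher (brighter).
Net: −2 −1 +5 = +2 stops.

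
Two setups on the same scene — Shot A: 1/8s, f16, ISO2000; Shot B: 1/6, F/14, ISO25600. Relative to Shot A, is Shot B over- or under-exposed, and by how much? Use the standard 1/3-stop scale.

Aperture: f/16 → f/14 — 1/3 stop opened up (brighter).
Shutter speed: 1/8 → 1/6 — 1/3 stop slower (brighter).
ISO: 2000 → 2500 → 3200 → 4000 → 5000 → 6400 → 8000 → 10000 → 12800 → 16000 → 20000 → 25600 — 3 2/3 stops higher (brighter).
Net: +1/3 +1/3 +3 2/3 = +4 1/3 stops.

4 1/3 stops brighter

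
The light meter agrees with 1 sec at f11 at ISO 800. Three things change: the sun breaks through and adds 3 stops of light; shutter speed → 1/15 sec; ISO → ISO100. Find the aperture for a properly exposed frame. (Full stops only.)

f/2.8

Scene light: 3 stops brighter.
Shutter speed: 1 → 1/2 → 1/4 → 1/8 → 1/15 — 4 stops shorter (darker).
ISO: 800 → 400 → 200 → 100 — 3 stops dropped (darker).
Net so far: 4 stops darker. Aperture: f/11 → f/8 → f/5.6 → f/4 → f/2.8.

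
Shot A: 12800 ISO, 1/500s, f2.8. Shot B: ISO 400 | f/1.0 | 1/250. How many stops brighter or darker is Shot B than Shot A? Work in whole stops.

Aperture: f/2.8 → f/2 → f/1.4 → f/1.0 — 3 stops wider (brighter).
Shutter speed: 1/500 → 1/250 — 1 stop longer (brighter).
ISO: 12800 → 6400 → 3200 → 1600 → 800 → 400 — 5 stops lower (darker).
Net: +3 +1 −5 = −1 stop.

1 stop darker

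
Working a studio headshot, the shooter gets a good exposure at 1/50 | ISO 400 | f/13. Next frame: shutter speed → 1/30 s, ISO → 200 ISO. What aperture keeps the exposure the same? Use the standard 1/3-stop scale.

f/11

Shutter speed: 1/50 → 1/40 → 1/30 — 2/3 stop slower (brighter).
ISO: 400 → 320 → 250 → 200 — 1 stop dropped (darker).
Net change so far: 1/3 stop darker. Offset with the aperture: f/13 → f/11.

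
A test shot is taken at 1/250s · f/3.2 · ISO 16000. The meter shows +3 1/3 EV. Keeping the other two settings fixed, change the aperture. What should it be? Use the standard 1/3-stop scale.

Overexposed by 3 1/3 stops → need 3 1/3 stops darker.
Aperture: f/3.2 → f/3.5 → f/4 → f/4.5 → f/5 → f/5.6 → f/6.3 → f/7.1 → f/8 → f/9 → f/10.

f/10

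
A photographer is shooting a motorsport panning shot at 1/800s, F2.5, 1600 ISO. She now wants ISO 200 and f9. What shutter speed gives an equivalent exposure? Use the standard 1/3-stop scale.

1/8s

ISO: 1600 → 1250 → 1000 → 800 → 640 → 500 → 400 → 320 → 250 → 200 — 3 stops dropped (darker).
Aperture: f/2.5 → f/2.8 → f/3.2 → f/3.5 → f/4 → f/4.5 → f/5 → f/5.6 → f/6.3 → f/7.1 → f/8 → f/9 — 3 2/3 stops stopped down (darker).
Net change so far: 6 2/3 stops darker. Offset with the shutter speed: 1/800 → 1/640 → 1/500 → 1/400 → 1/320 → 1/250 → 1/200 → 1/160 → 1/125 → 1/100 → 1/80 → 1/60 → 1/50 → 1/40 → 1/30 → 1/25 → 1/20 → 1/15 → 1/13 → 1/10 → 1/8.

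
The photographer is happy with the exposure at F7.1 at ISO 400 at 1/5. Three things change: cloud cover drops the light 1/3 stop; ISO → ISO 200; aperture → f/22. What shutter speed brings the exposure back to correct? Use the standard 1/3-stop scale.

Scene light: 1/3 stop darker.
ISO: 400 → 320 → 250 → 200 — 1 stop lower (darker).
Aperture: f/7.1 → f/8 → f/9 → f/10 → f/11 → f/13 → f/14 → f/16 → f/18 → f/20 → f/22 — 3 1/3 stops smaller aperture (darker).
Net so far: 4 2/3 stops darker. Shutter speed: 1/5 → 1/4 → 0.3 → 0.4 → 0.5 → 0.6 → 0.8 → 1 → 1.3 → 1.6 → 2 → 2.5 → 3.2 → 4 → 5.

5 s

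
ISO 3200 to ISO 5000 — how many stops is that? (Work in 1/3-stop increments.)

3200 → 4000 → 5000 — count the steps: 2 third-stops = 2/3 stop.

2/3 stop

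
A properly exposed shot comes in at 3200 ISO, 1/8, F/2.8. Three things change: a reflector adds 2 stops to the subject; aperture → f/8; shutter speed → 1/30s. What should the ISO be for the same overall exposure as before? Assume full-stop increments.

ISO 25600

Scene light: 2 stops brighter.
Aperture: f/2.8 → f/4 → f/5.6 → f/8 — 3 stops smaller aperture (darker).
Shutter speed: 1/8 → 1/15 → 1/30 — 2 stops faster (darker).
Net so far: 3 stops darker. ISO: 3200 → 6400 → 12800 → 25600.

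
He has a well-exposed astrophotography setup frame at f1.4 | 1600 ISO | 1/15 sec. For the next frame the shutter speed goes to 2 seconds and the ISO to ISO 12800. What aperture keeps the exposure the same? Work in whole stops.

f/22

Shutter speed: 1/15 → 1/8 → 1/4 → 1/2 → 1 → 2 — 5 stops longer (brighter).
ISO: 1600 → 3200 → 6400 → 12800 — 3 stops higher (brighter).
Net change so far: 8 stops brighter. Offset with the aperture: f/1.4 → f/2 → f/2.8 → f/4 → f/5.6 → f/8 → f/11 → f/16 → f/22.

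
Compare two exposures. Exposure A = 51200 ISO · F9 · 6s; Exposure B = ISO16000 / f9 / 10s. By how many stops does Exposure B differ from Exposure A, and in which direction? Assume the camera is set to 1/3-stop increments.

Aperture: unchanged.
Shutter speed: 6 → 8 → 10 — 2/3 stop slower (brighter).
ISO: 51200 → 40000 → 32000 → 25600 → 20000 → 16000 — 1 2/3 stops dropped (darker).
Net: +2/3 −1 2/3 = −1 stop.

1 stop darker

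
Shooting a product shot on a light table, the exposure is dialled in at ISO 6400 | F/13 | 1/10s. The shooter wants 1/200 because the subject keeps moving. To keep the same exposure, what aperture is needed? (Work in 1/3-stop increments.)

Shutter speed: 1/10 → 1/13 → 1/15 → 1/20 → 1/25 → 1/30 → 1/40 → 1/50 → 1/60 → 1/80 → 1/100 → 1/125 → 1/160 → 1/200 — 4 1/3 stops shorter (darker).
Need 4 1/3 stops brighter from the aperture: f/13 → f/11 → f/10 → f/9 → f/8 → f/7.1 → f/6.3 → f/5.6 → f/5 → f/4.5 → f/4 → f/3.5 → f/3.2 → f/2.8.

f/2.8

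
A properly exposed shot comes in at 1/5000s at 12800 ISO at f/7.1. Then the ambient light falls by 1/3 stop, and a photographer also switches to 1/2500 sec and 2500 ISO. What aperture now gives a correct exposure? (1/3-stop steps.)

Scene light: 1/3 stop darker.
Shutter speed: 1/5000 → 1/4000 → 1/3200 → 1/2500 — 1 stop slower (brighter).
ISO: 12800 → 10000 → 8000 → 6400 → 5000 → 4000 → 3200 → 2500 — 2 1/3 stops lower (darker).
Net so far: 1 2/3 stops darker. Aperture: f/7.1 → f/6.3 → f/5.6 → f/5 → f/4.5 → f/4.

f/4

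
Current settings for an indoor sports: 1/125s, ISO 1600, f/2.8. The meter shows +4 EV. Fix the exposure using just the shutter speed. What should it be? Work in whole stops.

1/2000s

Overexposed by 4 stops → need 4 stops darker.
Shutter speed: 1/125 → 1/250 → 1/500 → 1/1000 → 1/2000.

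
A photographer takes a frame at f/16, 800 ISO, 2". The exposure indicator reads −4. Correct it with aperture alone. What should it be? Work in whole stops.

f/4

Underexposed by 4 stops → need 4 stops brighter.
Aperture: f/16 → f/11 → f/8 → f/5.6 → f/4.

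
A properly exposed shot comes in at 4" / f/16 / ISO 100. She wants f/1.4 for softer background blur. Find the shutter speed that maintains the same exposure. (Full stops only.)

Aperture: f/16 → f/11 → f/8 → f/5.6 → f/4 → f/2.8 → f/2 → f/1.4 — 7 stops wider (brighter).
Need 7 stops darker from the shutter speed: 4 → 2 → 1 → 1/2 → 1/4 → 1/8 → 1/15 → 1/30.

1/30s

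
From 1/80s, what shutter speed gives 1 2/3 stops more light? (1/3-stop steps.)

Shutter speed: 1/80 → 1/60 → 1/50 → 1/40 → 1/30 → 1/25 — 1 2/3 stops slower (brighter).

1/25s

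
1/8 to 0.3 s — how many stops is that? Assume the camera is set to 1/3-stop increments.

1/8 → 1/6 → 1/5 → 1/4 → 0.3 — count the steps: 4 third-stops = 1 1/3 stops.

1 1/3 stops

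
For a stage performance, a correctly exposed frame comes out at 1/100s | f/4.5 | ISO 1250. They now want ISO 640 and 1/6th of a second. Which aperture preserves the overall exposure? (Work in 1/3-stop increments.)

ISO: 1250 → 1000 → 800 → 640 — 1 stop dropped (darker).
Shutter speed: 1/100 → 1/80 → 1/60 → 1/50 → 1/40 → 1/30 → 1/25 → 1/20 → 1/15 → 1/13 → 1/10 → 1/8 → 1/6 — 4 stops slower (brighter).
Net change so far: 3 stops brighter. Offset with the aperture: f/4.5 → f/5 → f/5.6 → f/6.3 → f/7.1 → f/8 → f/9 → f/10 → f/11 → f/13.

f/13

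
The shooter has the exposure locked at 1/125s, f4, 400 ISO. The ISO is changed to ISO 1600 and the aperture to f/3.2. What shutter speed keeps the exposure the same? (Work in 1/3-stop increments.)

ISO: 400 → 500 → 640 → 800 → 1000 → 1250 → 1600 — 2 stops higher (brighter).
Aperture: f/4 → f/3.5 → f/3.2 — 2/3 stop larger aperture (brighter).
Net change so far: 2 2/3 stops brighter. Offset with the shutter speed: 1/125 → 1/160 → 1/200 → 1/250 → 1/320 → 1/400 → 1/500 → 1/640 → 1/800.

1/800s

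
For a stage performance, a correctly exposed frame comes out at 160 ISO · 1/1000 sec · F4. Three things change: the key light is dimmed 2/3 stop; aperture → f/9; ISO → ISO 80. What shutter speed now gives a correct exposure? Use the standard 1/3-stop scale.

1/60s

Scene light: 2/3 stop darker.
Aperture: f/4 → f/4.5 → f/5 → f/5.6 → f/6.3 → f/7.1 → f/8 → f/9 — 2 1/3 stops smaller aperture (darker).
ISO: 160 → 125 → 100 → 80 — 1 stop lower (darker).
Net so far: 4 stops darker. Shutter speed: 1/1000 → 1/800 → 1/640 → 1/500 → 1/400 → 1/320 → 1/250 → 1/200 → 1/160 → 1/125 → 1/100 → 1/80 → 1/60.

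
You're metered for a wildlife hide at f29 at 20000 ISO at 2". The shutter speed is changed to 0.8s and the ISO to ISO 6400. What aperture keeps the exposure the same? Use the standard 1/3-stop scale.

Shutter speed: 2 → 1.6 → 1.3 → 1 → 0.8 — 1 1/3 stops faster (darker).
ISO: 20000 → 16000 → 12800 → 10000 → 8000 → 6400 — 1 2/3 stops dropped (darker).
Net change so far: 3 stops darker. Offset with the aperture: f/29 → f/25 → f/22 → f/20 → f/18 → f/16 → f/14 → f/13 → f/11 → f/10.

f/10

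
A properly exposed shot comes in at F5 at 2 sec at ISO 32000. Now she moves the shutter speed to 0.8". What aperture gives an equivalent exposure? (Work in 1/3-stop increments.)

f/3.2

Shutter speed: 2 → 1.6 → 1.3 → 1 → 0.8 — 1 1/3 stops faster (darker).
Need 1 1/3 stops brighter from the aperture: f/5 → f/4.5 → f/4 → f/3.5 → f/3.2.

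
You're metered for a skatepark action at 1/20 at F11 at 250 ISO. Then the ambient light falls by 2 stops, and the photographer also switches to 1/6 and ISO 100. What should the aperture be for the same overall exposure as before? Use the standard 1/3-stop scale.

Scene light: 2 stops darker.
Shutter speed: 1/20 → 1/15 → 1/13 → 1/10 → 1/8 → 1/6 — 1 2/3 stops slower (brighter).
ISO: 250 → 200 → 160 → 125 → 100 — 1 1/3 stops dropped (darker).
Net so far: 1 2/3 stops darker. Aperture: f/11 → f/10 → f/9 → f/8 → f/7.1 → f/6.3.

f/6.3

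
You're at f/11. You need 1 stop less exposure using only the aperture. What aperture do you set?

f/16

Aperture: f/11 → f/16 — 1 stop narrower (darker).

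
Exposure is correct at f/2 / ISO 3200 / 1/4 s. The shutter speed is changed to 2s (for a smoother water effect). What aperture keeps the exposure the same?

f/5.6

Shutter speed: 1/4 → 1/2 → 1 → 2 — 3 stops longer (brighter).
Need 3 stops darker from the aperture: f/2 → f/2.8 → f/4 → f/5.6.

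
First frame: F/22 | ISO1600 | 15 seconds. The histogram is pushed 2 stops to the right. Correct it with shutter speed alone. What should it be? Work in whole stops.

4 s

Overexposed by 2 stops → need 2 stops darker.
Shutter speed: 15 → 8 → 4.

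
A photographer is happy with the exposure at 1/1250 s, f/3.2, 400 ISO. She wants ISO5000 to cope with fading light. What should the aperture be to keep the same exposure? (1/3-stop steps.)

ISO: 400 → 500 → 640 → 800 → 1000 → 1250 → 1600 → 2000 → 2500 → 3200 → 4000 → 5000 — 3 2/3 stops raised (brighter).
Need 3 2/3 stops darker from the aperture: f/3.2 → f/3.5 → f/4 → f/4.5 → f/5 → f/5.6 → f/6.3 → f/7.1 → f/8 → f/9 → f/10 → f/11.

f/11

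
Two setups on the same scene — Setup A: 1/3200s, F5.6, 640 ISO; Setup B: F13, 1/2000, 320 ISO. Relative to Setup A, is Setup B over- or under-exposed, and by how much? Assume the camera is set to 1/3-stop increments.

Aperture: f/5.6 → f/6.3 → f/7.1 → f/8 → f/9 → f/10 → f/11 → f/13 — 2 1/3 stops smaller aperture (darker).
Shutter speed: 1/3200 → 1/2500 → 1/2000 — 2/3 stop slower (brighter).
ISO: 640 → 500 → 400 → 320 — 1 stop dropped (darker).
Net: −2 1/3 +2/3 −1 = −2 2/3 stops.

2 2/3 stops darker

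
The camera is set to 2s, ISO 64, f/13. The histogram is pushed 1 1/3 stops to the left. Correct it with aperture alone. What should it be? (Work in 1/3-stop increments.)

f/8

Underexposed by 1 1/3 stops → need 1 1/3 stops brighter.
Aperture: f/13 → f/11 → f/10 → f/9 → f/8.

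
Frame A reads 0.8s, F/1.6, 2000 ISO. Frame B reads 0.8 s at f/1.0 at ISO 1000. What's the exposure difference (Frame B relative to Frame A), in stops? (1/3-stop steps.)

Aperture: f/1.6 → f/1.4 → f/1.2 → f/1.1 → f/1.0 — 1 1/3 stops larger aperture (brighter).
Shutter speed: unchanged.
ISO: 2000 → 1600 → 1250 → 1000 — 1 stop dropped (darker).
Net: +1 1/3 −1 = +1/3 stops.

1/3 stop brighter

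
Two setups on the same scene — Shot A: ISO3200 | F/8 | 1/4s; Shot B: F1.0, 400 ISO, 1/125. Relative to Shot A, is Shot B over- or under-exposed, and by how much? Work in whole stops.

Aperture: f/8 → f/5.6 → f/4 → f/2.8 → f/2 → f/1.4 → f/1.0 — 6 stops opened up (brighter).
Shutter speed: 1/4 → 1/8 → 1/15 → 1/30 → 1/60 → 1/125 — 5 stops faster (darker).
ISO: 3200 → 1600 → 800 → 400 — 3 stops lower (darker).
Net: +6 −5 −3 = −2 stops.

2 stops darker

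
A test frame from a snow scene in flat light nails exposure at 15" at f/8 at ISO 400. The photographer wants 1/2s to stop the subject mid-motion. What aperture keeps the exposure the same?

Shutter speed: 15 → 8 → 4 → 2 → 1 → 1/2 — 5 stops faster (darker).
Need 5 stops brighter from the aperture: f/8 → f/5.6 → f/4 → f/2.8 → f/2 → f/1.4.

f/1.4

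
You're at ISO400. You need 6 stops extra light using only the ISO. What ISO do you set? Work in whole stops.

ISO: 400 → 800 → 1600 → 3200 → 6400 → 12800 → 25600 — 6 stops higher (brighter).

ISO 25600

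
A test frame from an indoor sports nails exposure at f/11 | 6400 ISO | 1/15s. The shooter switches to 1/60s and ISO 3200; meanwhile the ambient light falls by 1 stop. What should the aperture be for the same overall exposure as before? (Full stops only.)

f/2.8

Scene light: 1 stop darker.
Shutter speed: 1/15 → 1/30 → 1/60 — 2 stops faster (darker).
ISO: 6400 → 3200 — 1 stop lower (darker).
Net so far: 4 stops darker. Aperture: f/11 → f/8 → f/5.6 → f/4 → f/2.8.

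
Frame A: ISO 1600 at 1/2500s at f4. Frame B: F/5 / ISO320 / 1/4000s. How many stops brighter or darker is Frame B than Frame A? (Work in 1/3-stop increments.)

3 2/3 stops darker

Aperture: f/4 → f/4.5 → f/5 — 2/3 stop stopped down (darker).
Shutter speed: 1/2500 → 1/3200 → 1/4000 — 2/3 stop shorter (darker).
ISO: 1600 → 1250 → 1000 → 800 → 640 → 500 → 400 → 320 — 2 1/3 stops dropped (darker).
Net: −2/3 −2/3 −2 1/3 = −3 2/3 stops.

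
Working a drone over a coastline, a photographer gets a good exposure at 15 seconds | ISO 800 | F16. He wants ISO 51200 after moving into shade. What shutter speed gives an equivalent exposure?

ISO: 800 → 1600 → 3200 → 6400 → 12800 → 25600 → 51200 — 6 stops raised (brighter).
Need 6 stops darker from the shutter speed: 15 → 8 → 4 → 2 → 1 → 1/2 → 1/4.

1/4s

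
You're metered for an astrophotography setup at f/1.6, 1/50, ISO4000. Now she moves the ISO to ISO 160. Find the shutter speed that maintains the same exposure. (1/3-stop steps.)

0.5 s

ISO: 4000 → 3200 → 2500 → 2000 → 1600 → 1250 → 1000 → 800 → 640 → 500 → 400 → 320 → 250 → 200 → 160 — 4 2/3 stops lower (darker).
Need 4 2/3 stops brighter from the shutter speed: 1/50 → 1/40 → 1/30 → 1/25 → 1/20 → 1/15 → 1/13 → 1/10 → 1/8 → 1/6 → 1/5 → 1/4 → 0.3 → 0.4 → 0.5.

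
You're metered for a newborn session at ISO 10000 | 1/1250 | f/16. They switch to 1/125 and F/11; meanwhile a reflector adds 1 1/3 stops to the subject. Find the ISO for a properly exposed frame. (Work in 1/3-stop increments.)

ISO 200

Scene light: 1 1/3 stops brighter.
Shutter speed: 1/1250 → 1/1000 → 1/800 → 1/640 → 1/500 → 1/400 → 1/320 → 1/250 → 1/200 → 1/160 → 1/125 — 3 1/3 stops slower (brighter).
Aperture: f/16 → f/14 → f/13 → f/11 — 1 stop larger aperture (brighter).
Net so far: 5 2/3 stops brighter. ISO: 10000 → 8000 → 6400 → 5000 → 4000 → 3200 → 2500 → 2000 → 1600 → 1250 → 1000 → 800 → 640 → 500 → 400 → 320 → 250 → 200.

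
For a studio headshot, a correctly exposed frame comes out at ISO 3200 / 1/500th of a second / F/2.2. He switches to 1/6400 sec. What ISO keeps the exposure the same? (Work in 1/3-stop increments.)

Shutter speed: 1/500 → 1/640 → 1/800 → 1/1000 → 1/1250 → 1/1600 → 1/2000 → 1/2500 → 1/3200 → 1/4000 → 1/5000 → 1/6400 — 3 2/3 stops shorter (darker).
Need 3 2/3 stops brighter from the ISO: 3200 → 4000 → 5000 → 6400 → 8000 → 10000 → 12800 → 16000 → 20000 → 25600 → 32000 → 40000.

ISO 40000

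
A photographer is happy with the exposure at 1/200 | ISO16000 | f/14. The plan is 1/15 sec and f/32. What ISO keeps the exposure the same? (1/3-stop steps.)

ISO 6400

Shutter speed: 1/200 → 1/160 → 1/125 → 1/100 → 1/80 → 1/60 → 1/50 → 1/40 → 1/30 → 1/25 → 1/20 → 1/15 — 3 2/3 stops longer (brighter).
Aperture: f/14 → f/16 → f/18 → f/20 → f/22 → f/25 → f/29 → f/32 — 2 1/3 stops stopped down (darker).
Net change so far: 1 1/3 stops brighter. Offset with the ISO: 16000 → 12800 → 10000 → 8000 → 6400.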